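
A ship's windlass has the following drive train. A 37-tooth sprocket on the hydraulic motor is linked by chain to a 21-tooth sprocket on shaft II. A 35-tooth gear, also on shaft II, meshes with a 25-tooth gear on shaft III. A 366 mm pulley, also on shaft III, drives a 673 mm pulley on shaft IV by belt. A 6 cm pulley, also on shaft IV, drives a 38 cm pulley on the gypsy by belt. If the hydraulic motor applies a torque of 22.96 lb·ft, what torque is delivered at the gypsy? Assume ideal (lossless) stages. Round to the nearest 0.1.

chain 21/37 = 0.56757 → τ = 22.96·0.56757 = 13.031 lb·ft
gear mesh 25/35 = 0.71429 → τ = 13.031·0.71429 = 9.3081 lb·ft
belt 673/366 = 1.8388 → τ = 9.3081·1.8388 = 17.116 lb·ft
belt 38/6 = 6.3333 → τ = 17.116·6.3333 = 108.4 lb·ft

108.4 lb·ft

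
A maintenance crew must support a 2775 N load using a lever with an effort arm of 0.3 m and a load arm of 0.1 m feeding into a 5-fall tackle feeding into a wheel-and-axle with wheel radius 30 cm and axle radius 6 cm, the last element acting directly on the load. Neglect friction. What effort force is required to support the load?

Lever MA = effort arm / load arm = 0.3/0.1 = 3.
Block-and-tackle MA = number of supporting rope parts = 5.
Wheel-and-axle MA = R/r = 30/6 = 5.
Combined ideal MA = 3 × 5 × 5 = 75.
Effort = load / MA = 2775 / 75 = 37 N.

37 N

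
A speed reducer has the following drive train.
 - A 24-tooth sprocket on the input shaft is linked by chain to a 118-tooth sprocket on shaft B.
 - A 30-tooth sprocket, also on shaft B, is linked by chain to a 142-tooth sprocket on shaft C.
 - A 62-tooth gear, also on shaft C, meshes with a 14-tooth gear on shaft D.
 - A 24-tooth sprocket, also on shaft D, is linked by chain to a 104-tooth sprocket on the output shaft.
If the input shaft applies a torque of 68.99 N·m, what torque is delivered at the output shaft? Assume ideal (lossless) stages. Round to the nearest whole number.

chain 118/24 = 4.9167 → τ = 68.99·4.9167 = 339.2 N·m
chain 142/30 = 4.7333 → τ = 339.2·4.7333 = 1605.6 N·m
gear mesh 14/62 = 0.22581 → τ = 1605.6·0.22581 = 362.54 N·m
chain 104/24 = 4.3333 → τ = 362.54·4.3333 = 1571 N·m

1571 N·m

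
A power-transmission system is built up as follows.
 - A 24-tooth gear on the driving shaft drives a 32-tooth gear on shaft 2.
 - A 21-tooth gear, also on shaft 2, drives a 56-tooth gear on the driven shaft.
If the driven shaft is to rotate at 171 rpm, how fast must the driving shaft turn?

Overall ratio R = 1.3333 × 2.6667 = 3.5556.
Required input speed = output speed × R = 171 × 3.5556 = 608 rpm.

608 rpm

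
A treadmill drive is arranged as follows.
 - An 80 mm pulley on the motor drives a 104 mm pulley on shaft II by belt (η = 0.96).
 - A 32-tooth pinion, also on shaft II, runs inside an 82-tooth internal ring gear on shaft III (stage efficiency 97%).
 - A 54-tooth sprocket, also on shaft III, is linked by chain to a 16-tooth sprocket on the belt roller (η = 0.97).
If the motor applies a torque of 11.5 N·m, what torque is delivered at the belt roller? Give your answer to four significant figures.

Belt: ratio = 104/80 = 1.3; torque at shaft II = 11.5 × 1.3 × 0.96 = 14.352 N·m.
Internal gear: ratio = 82/32 = 2.5625; torque at shaft III = 14.352 × 2.5625 × 0.97 = 35.674 N·m.
Chain: ratio = 16/54 = 0.2963; torque at the belt roller = 35.674 × 0.2963 × 0.97 = 10.253 N·m.

10.25 N·m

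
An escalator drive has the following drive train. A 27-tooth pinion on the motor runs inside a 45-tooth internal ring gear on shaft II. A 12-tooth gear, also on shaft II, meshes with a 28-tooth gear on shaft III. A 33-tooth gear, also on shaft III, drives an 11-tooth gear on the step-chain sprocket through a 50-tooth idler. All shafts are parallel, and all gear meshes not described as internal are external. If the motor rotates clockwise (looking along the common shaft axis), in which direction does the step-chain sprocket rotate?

the motor → shaft II: internal mesh, same direction → CW.
shaft II → shaft III: external mesh, 1 reversal → CCW.
shaft III → the step-chain sprocket: driver → idler → driven is 2 external meshes, 2 reversals → CCW.
3 reversals in total — an odd number — so the step-chain sprocket turns opposite to the motor.

anticlockwise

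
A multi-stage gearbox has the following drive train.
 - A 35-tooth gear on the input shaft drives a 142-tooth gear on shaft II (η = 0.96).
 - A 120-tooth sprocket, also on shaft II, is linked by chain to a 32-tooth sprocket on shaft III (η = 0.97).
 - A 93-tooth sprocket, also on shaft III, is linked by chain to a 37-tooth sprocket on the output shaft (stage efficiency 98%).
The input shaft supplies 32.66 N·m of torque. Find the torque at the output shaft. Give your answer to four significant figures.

Gear mesh: ratio = 142/35 = 4.0571; torque at shaft II = 32.66 × 4.0571 × 0.96 = 127.21 N·m.
Chain: ratio = 32/120 = 0.26667; torque at shaft III = 127.21 × 0.26667 × 0.97 = 32.904 N·m.
Chain: ratio = 37/93 = 0.39785; torque at the output shaft = 32.904 × 0.39785 × 0.98 = 12.829 N·m.

12.83 N·m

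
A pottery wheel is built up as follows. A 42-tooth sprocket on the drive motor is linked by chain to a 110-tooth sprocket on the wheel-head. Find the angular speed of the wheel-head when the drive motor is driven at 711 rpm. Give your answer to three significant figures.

271 rpm

Chain: ratio = 110/42 = 2.619, so the wheel-head turns at 711 / 2.619 = 271.47 rpm.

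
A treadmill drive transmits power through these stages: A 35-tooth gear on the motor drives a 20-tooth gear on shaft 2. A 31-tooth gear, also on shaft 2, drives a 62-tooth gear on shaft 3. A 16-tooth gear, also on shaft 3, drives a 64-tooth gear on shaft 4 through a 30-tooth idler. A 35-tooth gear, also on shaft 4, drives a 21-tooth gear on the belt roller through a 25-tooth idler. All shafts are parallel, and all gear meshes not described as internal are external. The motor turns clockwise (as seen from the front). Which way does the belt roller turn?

clockwise

the motor → shaft 2: external mesh, 1 reversal → CCW.
shaft 2 → shaft 3: external mesh, 1 reversal → CW.
shaft 3 → shaft 4: driver → idler → driven is 2 external meshes, 2 reversals → CW.
shaft 4 → the belt roller: driver → idler → driven is 2 external meshes, 2 reversals → CW.
6 reversals in total — an even number — so the belt roller turns the same way as the motor.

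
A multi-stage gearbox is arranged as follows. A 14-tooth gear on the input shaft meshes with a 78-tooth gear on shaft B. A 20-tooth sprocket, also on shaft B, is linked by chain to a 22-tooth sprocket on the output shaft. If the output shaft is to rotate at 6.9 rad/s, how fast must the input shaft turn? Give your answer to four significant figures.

Overall ratio R = 5.5714 × 1.1 = 6.1286.
Required input speed = output speed × R = 6.9 × 6.1286 = 42.287 rad/s.

42.29 rad/s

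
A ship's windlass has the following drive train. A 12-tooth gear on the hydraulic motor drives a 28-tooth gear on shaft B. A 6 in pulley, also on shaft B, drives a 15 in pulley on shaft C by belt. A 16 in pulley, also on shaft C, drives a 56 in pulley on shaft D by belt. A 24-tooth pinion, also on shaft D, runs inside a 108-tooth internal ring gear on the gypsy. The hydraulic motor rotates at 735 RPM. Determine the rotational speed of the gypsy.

the hydraulic motor → shaft B (gear mesh, 28/12): 735 ÷ 2.3333 = 315 RPM
shaft B → shaft C (belt, 15/6): 315 ÷ 2.5 = 126 RPM
shaft C → shaft D (belt, 56/16): 126 ÷ 3.5 = 36 RPM
shaft D → the gypsy (internal gear, 108/24): 36 ÷ 4.5 = 8 RPM

8 RPM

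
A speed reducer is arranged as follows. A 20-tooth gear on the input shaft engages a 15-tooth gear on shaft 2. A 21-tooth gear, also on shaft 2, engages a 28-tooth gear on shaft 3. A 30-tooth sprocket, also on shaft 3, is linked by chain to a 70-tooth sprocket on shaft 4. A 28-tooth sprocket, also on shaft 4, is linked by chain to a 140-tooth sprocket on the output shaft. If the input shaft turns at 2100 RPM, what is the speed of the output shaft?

the input shaft → shaft 2 (gear mesh, 15/20): 2100 ÷ 0.75 = 2800 RPM
shaft 2 → shaft 3 (gear mesh, 28/21): 2800 ÷ 1.3333 = 2100 RPM
shaft 3 → shaft 4 (chain, 70/30): 2100 ÷ 2.3333 = 900 RPM
shaft 4 → the output shaft (chain, 140/28): 900 ÷ 5 = 180 RPM

180 RPM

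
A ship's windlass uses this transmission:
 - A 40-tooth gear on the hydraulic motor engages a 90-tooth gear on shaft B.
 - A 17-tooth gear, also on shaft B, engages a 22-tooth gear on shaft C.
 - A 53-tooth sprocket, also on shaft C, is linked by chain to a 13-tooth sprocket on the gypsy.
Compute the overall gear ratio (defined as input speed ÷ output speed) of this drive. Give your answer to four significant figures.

0.7142

Each stage contributes driven/driver: gear mesh 90/40 = 2.25, gear mesh 22/17 = 1.2941, chain 13/53 = 0.24528.
Overall: 2.25 × 1.2941 × 0.24528 = 0.71421.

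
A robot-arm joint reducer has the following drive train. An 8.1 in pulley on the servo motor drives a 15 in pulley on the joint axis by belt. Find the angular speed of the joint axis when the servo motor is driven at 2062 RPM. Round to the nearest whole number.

Belt: ratio = 15/8.1 = 1.8519, so the joint axis turns at 2062 / 1.8519 = 1113.5 RPM.

1113 RPM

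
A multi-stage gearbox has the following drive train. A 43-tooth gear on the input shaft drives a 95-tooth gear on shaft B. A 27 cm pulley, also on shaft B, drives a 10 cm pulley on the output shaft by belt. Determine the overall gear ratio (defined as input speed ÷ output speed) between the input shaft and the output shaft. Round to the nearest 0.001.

Each stage contributes driven/driver: gear mesh 95/43 = 2.2093, belt 10/27 = 0.37037.
Overall: 2.2093 × 0.37037 = 0.81826.

0.818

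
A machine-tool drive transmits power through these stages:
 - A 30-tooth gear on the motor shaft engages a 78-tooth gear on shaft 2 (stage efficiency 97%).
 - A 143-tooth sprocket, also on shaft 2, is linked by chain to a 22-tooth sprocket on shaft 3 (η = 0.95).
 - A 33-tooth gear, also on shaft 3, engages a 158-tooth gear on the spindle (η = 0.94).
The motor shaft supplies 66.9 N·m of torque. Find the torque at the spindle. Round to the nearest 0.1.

111.0 N·m

gear mesh 78/30 = 2.6 → τ = 66.9·2.6·0.97 = 168.72 N·m
chain 22/143 = 0.15385 → τ = 168.72·0.15385·0.95 = 24.659 N·m
gear mesh 158/33 = 4.7879 → τ = 24.659·4.7879·0.94 = 110.98 N·m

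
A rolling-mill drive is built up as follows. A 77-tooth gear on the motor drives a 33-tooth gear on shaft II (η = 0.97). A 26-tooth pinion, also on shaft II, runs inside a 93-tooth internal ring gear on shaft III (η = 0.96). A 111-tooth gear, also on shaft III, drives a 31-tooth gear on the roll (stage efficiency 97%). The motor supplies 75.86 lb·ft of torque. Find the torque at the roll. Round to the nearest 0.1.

gear mesh 33/77 = 0.42857 → τ = 75.86·0.42857·0.97 = 31.536 lb·ft
internal gear 93/26 = 3.5769 → τ = 31.536·3.5769·0.96 = 108.29 lb·ft
gear mesh 31/111 = 0.27928 → τ = 108.29·0.27928·0.97 = 29.336 lb·ft

29.3 lb·ft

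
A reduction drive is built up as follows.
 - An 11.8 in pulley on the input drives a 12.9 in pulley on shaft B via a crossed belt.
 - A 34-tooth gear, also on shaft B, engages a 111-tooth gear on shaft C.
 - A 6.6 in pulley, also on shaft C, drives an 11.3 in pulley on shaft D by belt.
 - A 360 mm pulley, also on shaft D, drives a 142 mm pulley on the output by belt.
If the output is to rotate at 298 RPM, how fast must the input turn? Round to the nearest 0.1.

718.3 RPM

Overall ratio R = 1.0932 × 3.2647 × 1.7121 × 0.39444 = 2.4103.
Required input speed = output speed × R = 298 × 2.4103 = 718.27 RPM.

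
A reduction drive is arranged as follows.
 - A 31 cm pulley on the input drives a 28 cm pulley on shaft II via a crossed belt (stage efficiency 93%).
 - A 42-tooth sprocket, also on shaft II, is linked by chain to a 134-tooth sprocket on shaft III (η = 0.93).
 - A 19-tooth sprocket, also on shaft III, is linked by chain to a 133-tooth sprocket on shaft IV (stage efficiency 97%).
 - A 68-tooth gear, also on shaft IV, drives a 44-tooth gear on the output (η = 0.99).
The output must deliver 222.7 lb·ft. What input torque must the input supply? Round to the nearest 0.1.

20.5 lb·ft

Overall ratio R = 0.90323 × 3.1905 × 7 × 0.64706 = 13.052; overall efficiency η = 0.93 × 0.93 × 0.97 × 0.99 = 0.8306.
Input torque = output torque / (R × η) = 222.7 / (13.052 × 0.8306) = 20.543 lb·ft.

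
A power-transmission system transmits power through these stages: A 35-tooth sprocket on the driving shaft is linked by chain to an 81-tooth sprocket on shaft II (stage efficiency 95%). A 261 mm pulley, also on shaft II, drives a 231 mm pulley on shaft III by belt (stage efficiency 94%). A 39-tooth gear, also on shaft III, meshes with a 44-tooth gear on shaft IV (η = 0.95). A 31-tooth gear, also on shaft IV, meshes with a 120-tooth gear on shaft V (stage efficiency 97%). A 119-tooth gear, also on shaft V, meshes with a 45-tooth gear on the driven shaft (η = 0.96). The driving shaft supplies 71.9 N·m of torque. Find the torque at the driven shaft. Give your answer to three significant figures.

192 N·m

Chain: ratio = 81/35 = 2.3143; torque at shaft II = 71.9 × 2.3143 × 0.95 = 158.08 N·m.
Belt: ratio = 231/261 = 0.88506; torque at shaft III = 158.08 × 0.88506 × 0.94 = 131.51 N·m.
Gear mesh: ratio = 44/39 = 1.1282; torque at shaft IV = 131.51 × 1.1282 × 0.95 = 140.95 N·m.
Gear mesh: ratio = 120/31 = 3.871; torque at shaft V = 140.95 × 3.871 × 0.97 = 529.26 N·m.
Gear mesh: ratio = 45/119 = 0.37815; torque at the driven shaft = 529.26 × 0.37815 × 0.96 = 192.14 N·m.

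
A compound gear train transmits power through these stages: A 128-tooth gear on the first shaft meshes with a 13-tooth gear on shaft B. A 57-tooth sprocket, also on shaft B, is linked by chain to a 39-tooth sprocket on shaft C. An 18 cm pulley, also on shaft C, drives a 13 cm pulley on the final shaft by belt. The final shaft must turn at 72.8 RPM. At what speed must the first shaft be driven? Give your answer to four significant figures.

Overall ratio R = 0.10156 × 0.68421 × 0.72222 = 0.050187.
Required input speed = output speed × R = 72.8 × 0.050187 = 3.6536 RPM.

3.654 RPM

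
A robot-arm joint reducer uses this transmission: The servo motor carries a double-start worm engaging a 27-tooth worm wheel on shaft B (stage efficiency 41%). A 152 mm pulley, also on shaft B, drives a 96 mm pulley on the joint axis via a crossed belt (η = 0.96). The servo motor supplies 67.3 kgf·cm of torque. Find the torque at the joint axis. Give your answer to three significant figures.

226 kgf·cm

After the worm (27/2): 67.3 × 13.5 × 0.41 = 372.51 kgf·cm
After the belt (96/152): 372.51 × 0.63158 × 0.96 = 225.86 kgf·cm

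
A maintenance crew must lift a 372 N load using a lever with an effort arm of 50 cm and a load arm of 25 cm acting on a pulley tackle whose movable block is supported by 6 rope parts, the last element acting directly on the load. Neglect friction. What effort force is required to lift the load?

Lever MA = effort arm / load arm = 50/25 = 2.
Block-and-tackle MA = number of supporting rope parts = 6.
Combined ideal MA = 2 × 6 = 12.
Effort = load / MA = 372 / 12 = 31 N.

31 N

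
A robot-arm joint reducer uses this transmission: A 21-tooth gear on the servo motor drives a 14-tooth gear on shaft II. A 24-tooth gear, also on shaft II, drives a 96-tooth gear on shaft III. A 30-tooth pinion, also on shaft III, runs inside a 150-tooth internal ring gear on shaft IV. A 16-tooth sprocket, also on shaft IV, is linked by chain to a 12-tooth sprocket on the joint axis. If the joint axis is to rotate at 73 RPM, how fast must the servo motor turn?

Overall ratio R = 0.66667 × 4 × 5 × 0.75 = 10.
Required input speed = output speed × R = 73 × 10 = 730 RPM.

730 RPM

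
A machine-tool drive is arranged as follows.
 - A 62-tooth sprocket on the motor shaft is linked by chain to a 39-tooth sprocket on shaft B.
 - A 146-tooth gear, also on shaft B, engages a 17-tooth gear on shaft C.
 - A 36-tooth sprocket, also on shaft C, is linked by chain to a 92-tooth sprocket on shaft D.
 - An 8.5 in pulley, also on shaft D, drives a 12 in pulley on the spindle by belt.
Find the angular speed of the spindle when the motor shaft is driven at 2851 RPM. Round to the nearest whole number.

10789 RPM

the motor shaft → shaft B (chain, 39/62): 2851 ÷ 0.62903 = 4532.4 RPM
shaft B → shaft C (gear mesh, 17/146): 4532.4 ÷ 0.11644 = 38925 RPM
shaft C → shaft D (chain, 92/36): 38925 ÷ 2.5556 = 15232 RPM
shaft D → the spindle (belt, 12/8.5): 15232 ÷ 1.4118 = 10789 RPM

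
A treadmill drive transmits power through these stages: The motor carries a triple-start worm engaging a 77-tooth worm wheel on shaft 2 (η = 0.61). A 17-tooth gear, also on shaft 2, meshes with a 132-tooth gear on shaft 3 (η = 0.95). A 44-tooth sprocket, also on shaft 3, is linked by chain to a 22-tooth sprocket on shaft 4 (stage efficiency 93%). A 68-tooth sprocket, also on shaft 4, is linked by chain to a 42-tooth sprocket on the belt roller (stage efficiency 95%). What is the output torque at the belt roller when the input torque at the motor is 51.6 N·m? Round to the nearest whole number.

1626 N·m

worm 77/3 = 25.667 → τ = 51.6·25.667·0.61 = 807.88 N·m
gear mesh 132/17 = 7.7647 → τ = 807.88·7.7647·0.95 = 5959.3 N·m
chain 22/44 = 0.5 → τ = 5959.3·0.5·0.93 = 2771.1 N·m
chain 42/68 = 0.61765 → τ = 2771.1·0.61765·0.95 = 1626 N·m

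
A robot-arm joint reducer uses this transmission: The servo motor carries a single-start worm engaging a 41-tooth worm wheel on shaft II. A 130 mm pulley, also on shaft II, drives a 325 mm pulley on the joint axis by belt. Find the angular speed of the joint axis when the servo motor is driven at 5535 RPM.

worm 41/1 = 41 → 5535/41 = 135 RPM
belt 325/130 = 2.5 → 135/2.5 = 54 RPM

54 RPM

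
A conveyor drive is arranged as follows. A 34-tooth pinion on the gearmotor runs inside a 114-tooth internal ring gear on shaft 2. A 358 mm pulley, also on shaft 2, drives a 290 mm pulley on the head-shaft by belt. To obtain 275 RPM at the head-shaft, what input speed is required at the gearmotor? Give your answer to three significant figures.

Overall ratio R = 3.3529 × 0.81006 = 2.7161.
Required input speed = output speed × R = 275 × 2.7161 = 746.92 RPM.

747 RPM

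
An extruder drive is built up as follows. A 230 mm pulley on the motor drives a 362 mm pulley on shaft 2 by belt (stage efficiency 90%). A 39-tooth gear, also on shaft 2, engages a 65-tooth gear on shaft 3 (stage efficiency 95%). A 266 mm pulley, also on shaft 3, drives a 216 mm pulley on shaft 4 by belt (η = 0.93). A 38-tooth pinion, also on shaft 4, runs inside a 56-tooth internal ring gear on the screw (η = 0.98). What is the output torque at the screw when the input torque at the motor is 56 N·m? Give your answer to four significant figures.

137.0 N·m

After the belt (362/230): 56 × 1.5739 × 0.90 = 79.325 N·m
After the gear mesh (65/39): 79.325 × 1.6667 × 0.95 = 125.6 N·m
After the belt (216/266): 125.6 × 0.81203 × 0.93 = 94.85 N·m
After the internal gear (56/38): 94.85 × 1.4737 × 0.98 = 136.98 N·m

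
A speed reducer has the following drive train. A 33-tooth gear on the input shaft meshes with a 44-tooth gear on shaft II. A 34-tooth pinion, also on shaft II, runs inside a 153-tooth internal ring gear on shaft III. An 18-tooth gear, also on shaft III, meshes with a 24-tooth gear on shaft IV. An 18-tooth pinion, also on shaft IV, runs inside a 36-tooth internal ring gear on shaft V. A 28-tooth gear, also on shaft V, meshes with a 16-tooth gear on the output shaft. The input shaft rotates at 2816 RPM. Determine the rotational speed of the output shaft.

Gear mesh: ratio = 44/33 = 1.3333, so shaft II turns at 2816 / 1.3333 = 2112 RPM.
Internal gear: ratio = 153/34 = 4.5, so shaft III turns at 2112 / 4.5 = 469.33 RPM.
Gear mesh: ratio = 24/18 = 1.3333, so shaft IV turns at 469.33 / 1.3333 = 352 RPM.
Internal gear: ratio = 36/18 = 2, so shaft V turns at 352 / 2 = 176 RPM.
Gear mesh: ratio = 16/28 = 0.57143, so the output shaft turns at 176 / 0.57143 = 308 RPM.

308 RPM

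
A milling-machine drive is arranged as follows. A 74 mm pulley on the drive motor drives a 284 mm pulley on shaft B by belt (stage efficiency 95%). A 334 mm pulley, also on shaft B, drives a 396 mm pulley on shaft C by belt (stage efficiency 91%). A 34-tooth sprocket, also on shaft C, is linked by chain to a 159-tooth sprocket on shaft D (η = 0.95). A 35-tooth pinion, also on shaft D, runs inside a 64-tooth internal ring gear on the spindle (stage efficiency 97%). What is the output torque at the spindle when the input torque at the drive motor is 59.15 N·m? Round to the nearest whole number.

1833 N·m

belt 284/74 = 3.8378 → τ = 59.15·3.8378·0.95 = 215.66 N·m
belt 396/334 = 1.1856 → τ = 215.66·1.1856·0.91 = 232.68 N·m
chain 159/34 = 4.6765 → τ = 232.68·4.6765·0.95 = 1033.7 N·m
internal gear 64/35 = 1.8286 → τ = 1033.7·1.8286·0.97 = 1833.5 N·m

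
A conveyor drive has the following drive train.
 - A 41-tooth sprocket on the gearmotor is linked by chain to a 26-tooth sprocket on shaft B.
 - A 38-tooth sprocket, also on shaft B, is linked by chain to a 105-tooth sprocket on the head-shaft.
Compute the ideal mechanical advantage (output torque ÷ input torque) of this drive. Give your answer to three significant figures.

1.75

Each stage contributes driven/driver: chain 26/41 = 0.63415, chain 105/38 = 2.7632.
Overall: 0.63415 × 2.7632 = 1.7522.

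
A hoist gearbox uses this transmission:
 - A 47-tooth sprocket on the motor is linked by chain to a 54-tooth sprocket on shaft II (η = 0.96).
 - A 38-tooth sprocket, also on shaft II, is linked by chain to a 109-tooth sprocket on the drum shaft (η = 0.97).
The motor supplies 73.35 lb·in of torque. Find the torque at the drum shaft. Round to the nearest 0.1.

225.1 lb·in

Chain: ratio = 54/47 = 1.1489; torque at shaft II = 73.35 × 1.1489 × 0.96 = 80.903 lb·in.
Chain: ratio = 109/38 = 2.8684; torque at the drum shaft = 80.903 × 2.8684 × 0.97 = 225.1 lb·in.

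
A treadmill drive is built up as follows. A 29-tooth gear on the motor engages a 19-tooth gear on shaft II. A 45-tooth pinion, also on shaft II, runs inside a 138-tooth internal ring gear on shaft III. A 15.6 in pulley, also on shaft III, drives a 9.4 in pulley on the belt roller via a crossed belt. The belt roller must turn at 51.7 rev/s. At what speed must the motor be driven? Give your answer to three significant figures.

Overall ratio R = 0.65517 × 3.0667 × 0.60256 = 1.2107.
Required input speed = output speed × R = 51.7 × 1.2107 = 62.592 rev/s.

62.6 rev/s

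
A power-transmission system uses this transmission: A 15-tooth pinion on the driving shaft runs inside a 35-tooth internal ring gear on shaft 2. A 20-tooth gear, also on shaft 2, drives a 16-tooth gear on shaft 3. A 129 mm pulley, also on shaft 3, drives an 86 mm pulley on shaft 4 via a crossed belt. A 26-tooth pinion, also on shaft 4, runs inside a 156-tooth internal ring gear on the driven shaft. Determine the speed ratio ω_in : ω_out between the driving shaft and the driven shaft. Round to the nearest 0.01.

7.47

Each stage contributes driven/driver: internal gear 35/15 = 2.3333, gear mesh 16/20 = 0.8, belt 86/129 = 0.66667, internal gear 156/26 = 6.
Overall: 2.3333 × 0.8 × 0.66667 × 6 = 7.4667.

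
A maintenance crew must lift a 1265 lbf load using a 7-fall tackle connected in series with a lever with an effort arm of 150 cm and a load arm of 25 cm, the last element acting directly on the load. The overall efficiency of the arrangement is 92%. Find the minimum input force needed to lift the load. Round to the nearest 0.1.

32.7 lbf

Block-and-tackle MA = number of supporting rope parts = 7.
Lever MA = effort arm / load arm = 150/25 = 6.
Combined ideal MA = 7 × 6 = 42.
Actual MA = 42 × 0.92 = 38.64.
Effort = load / actual MA = 1265 / 38.64 = 32.738 lbf.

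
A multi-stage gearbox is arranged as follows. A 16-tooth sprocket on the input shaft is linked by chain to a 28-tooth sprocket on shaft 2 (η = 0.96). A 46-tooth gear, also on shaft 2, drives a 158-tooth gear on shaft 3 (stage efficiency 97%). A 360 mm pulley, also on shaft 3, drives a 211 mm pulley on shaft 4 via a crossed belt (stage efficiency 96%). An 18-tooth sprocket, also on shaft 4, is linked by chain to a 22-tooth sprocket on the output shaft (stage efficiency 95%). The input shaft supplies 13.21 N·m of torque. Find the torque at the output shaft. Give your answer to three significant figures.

48.3 N·m

chain 28/16 = 1.75 → τ = 13.21·1.75·0.96 = 22.193 N·m
gear mesh 158/46 = 3.4348 → τ = 22.193·3.4348·0.97 = 73.941 N·m
belt 211/360 = 0.58611 → τ = 73.941·0.58611·0.96 = 41.604 N·m
chain 22/18 = 1.2222 → τ = 41.604·1.2222·0.95 = 48.307 N·m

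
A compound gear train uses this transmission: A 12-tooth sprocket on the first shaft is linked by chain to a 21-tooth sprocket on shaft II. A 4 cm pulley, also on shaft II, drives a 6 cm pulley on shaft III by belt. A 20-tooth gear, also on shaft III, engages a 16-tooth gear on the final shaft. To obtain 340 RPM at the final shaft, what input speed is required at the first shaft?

714 RPM

Overall ratio R = 1.75 × 1.5 × 0.8 = 2.1.
Required input speed = output speed × R = 340 × 2.1 = 714 RPM.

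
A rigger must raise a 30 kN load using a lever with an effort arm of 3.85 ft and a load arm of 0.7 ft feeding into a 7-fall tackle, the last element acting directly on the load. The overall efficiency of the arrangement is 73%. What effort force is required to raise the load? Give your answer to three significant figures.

Lever MA = effort arm / load arm = 3.85/0.7 = 5.5.
Block-and-tackle MA = number of supporting rope parts = 7.
Combined ideal MA = 5.5 × 7 = 38.5.
Actual MA = 38.5 × 0.73 = 28.105.
Effort = load / actual MA = 30 / 28.105 = 1.0674 kN.

1.07 kN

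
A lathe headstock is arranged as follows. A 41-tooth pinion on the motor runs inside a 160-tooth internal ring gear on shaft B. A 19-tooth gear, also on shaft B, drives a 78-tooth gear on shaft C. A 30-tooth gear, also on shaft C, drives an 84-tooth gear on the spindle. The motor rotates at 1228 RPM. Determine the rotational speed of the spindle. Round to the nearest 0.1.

27.4 RPM

Internal gear: ratio = 160/41 = 3.9024, so shaft B turns at 1228 / 3.9024 = 314.68 RPM.
Gear mesh: ratio = 78/19 = 4.1053, so shaft C turns at 314.68 / 4.1053 = 76.652 RPM.
Gear mesh: ratio = 84/30 = 2.8, so the spindle turns at 76.652 / 2.8 = 27.376 RPM.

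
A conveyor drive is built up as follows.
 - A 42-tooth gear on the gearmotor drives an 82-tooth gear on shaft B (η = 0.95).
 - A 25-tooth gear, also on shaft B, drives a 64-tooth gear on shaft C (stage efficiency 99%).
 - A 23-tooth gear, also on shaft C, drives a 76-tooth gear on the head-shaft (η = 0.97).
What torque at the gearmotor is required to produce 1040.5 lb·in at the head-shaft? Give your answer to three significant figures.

Overall ratio R = 1.9524 × 2.56 × 3.3043 = 16.515; overall efficiency η = 0.95 × 0.99 × 0.97 = 0.9123.
Input torque = output torque / (R × η) = 1040.5 / (16.515 × 0.9123) = 69.059 lb·in.

69.1 lb·in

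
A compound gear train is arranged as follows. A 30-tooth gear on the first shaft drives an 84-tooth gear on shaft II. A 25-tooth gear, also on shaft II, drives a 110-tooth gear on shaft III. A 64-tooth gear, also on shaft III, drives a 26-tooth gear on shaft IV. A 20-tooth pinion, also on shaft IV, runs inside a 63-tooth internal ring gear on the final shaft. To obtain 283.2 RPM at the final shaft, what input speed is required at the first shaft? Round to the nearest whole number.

4465 RPM

Overall ratio R = 2.8 × 4.4 × 0.40625 × 3.15 = 15.766.
Required input speed = output speed × R = 283.2 × 15.766 = 4464.9 RPM.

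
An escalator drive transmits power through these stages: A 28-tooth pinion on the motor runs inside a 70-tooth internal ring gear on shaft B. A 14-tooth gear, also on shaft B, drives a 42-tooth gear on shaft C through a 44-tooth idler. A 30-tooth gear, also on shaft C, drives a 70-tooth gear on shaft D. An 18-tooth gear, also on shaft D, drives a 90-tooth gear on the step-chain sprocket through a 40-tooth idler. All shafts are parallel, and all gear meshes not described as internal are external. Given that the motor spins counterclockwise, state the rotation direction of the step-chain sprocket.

the motor → shaft B: internal mesh, same direction → CCW.
shaft B → shaft C: driver → idler → driven is 2 external meshes, 2 reversals → CCW.
shaft C → shaft D: external mesh, 1 reversal → CW.
shaft D → the step-chain sprocket: driver → idler → driven is 2 external meshes, 2 reversals → CW.
5 reversals in total — an odd number — so the step-chain sprocket turns opposite to the motor.

clockwise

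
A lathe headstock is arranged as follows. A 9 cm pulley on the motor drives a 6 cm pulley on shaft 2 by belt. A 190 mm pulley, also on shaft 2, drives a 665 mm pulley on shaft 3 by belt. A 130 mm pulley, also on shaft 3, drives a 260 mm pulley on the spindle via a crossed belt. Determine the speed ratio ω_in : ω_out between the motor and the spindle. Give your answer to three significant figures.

Each stage contributes driven/driver: belt 6/9 = 0.66667, belt 665/190 = 3.5, belt 260/130 = 2.
Overall: 0.66667 × 3.5 × 2 = 4.6667.

4.67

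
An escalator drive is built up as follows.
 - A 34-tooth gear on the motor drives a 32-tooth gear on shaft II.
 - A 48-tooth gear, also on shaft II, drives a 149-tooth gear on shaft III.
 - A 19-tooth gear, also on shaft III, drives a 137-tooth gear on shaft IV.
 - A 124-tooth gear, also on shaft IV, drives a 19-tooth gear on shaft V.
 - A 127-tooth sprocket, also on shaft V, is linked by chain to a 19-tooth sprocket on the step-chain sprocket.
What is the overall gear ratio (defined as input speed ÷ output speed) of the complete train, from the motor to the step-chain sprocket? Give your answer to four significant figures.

0.4829

Each stage contributes driven/driver: gear mesh 32/34 = 0.94118, gear mesh 149/48 = 3.1042, gear mesh 137/19 = 7.2105, gear mesh 19/124 = 0.15323, chain 19/127 = 0.14961.
Overall: 0.94118 × 3.1042 × 7.2105 × 0.15323 × 0.14961 = 0.48291.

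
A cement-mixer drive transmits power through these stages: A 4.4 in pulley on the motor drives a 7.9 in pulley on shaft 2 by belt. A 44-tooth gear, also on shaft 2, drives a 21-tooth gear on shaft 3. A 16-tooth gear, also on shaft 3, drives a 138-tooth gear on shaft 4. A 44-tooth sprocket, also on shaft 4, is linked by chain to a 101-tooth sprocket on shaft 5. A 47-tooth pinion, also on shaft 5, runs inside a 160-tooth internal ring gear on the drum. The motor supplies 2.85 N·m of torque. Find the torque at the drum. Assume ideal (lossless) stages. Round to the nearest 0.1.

164.6 N·m

belt 7.9/4.4 = 1.7955 → τ = 2.85·1.7955 = 5.117 N·m
gear mesh 21/44 = 0.47727 → τ = 5.117·0.47727 = 2.4422 N·m
gear mesh 138/16 = 8.625 → τ = 2.4422·8.625 = 21.064 N·m
chain 101/44 = 2.2955 → τ = 21.064·2.2955 = 48.352 N·m
internal gear 160/47 = 3.4043 → τ = 48.352·3.4043 = 164.6 N·m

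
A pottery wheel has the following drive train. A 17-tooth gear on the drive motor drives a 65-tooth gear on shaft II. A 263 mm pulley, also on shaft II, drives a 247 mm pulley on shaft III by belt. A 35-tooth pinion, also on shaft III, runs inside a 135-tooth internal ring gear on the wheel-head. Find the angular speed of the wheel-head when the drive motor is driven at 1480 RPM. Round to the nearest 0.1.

106.9 RPM

gear mesh 65/17 = 3.8235 → 1480/3.8235 = 387.08 RPM
belt 247/263 = 0.93916 → 387.08/0.93916 = 412.15 RPM
internal gear 135/35 = 3.8571 → 412.15/3.8571 = 106.85 RPM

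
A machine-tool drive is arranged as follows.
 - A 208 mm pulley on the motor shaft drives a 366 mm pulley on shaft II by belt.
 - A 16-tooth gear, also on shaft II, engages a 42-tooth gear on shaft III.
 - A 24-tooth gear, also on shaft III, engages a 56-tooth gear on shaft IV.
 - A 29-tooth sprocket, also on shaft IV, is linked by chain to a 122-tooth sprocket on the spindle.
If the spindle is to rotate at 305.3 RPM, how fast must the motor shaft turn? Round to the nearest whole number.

Overall ratio R = 1.7596 × 2.625 × 2.3333 × 4.2069 = 45.34.
Required input speed = output speed × R = 305.3 × 45.34 = 13842 RPM.

13842 RPM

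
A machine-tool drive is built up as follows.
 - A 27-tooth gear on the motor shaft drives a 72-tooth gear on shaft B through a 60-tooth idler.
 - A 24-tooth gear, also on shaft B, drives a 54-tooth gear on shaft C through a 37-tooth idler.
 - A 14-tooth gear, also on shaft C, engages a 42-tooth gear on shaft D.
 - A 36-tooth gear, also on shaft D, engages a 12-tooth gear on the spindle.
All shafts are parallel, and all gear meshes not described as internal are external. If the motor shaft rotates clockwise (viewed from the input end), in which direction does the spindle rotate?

clockwise

the motor shaft → shaft B: driver → idler → driven is 2 external meshes, 2 reversals → CW.
shaft B → shaft C: driver → idler → driven is 2 external meshes, 2 reversals → CW.
shaft C → shaft D: external mesh, 1 reversal → CCW.
shaft D → the spindle: external mesh, 1 reversal → CW.
6 reversals in total — an even number — so the spindle turns the same way as the motor shaft.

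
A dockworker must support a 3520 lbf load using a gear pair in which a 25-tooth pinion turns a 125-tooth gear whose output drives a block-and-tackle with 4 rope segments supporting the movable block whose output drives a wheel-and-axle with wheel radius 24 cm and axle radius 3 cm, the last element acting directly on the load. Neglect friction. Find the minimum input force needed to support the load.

Gear pair MA = 125/25 = 5.
Block-and-tackle MA = number of supporting rope parts = 4.
Wheel-and-axle MA = R/r = 24/3 = 8.
Combined ideal MA = 5 × 4 × 8 = 160.
Effort = load / MA = 3520 / 160 = 22 lbf.

22 lbf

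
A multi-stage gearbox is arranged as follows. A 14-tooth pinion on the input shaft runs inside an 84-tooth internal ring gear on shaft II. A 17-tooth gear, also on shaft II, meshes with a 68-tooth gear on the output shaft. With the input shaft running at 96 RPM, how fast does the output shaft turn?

the input shaft → shaft II (internal gear, 84/14): 96 ÷ 6 = 16 RPM
shaft II → the output shaft (gear mesh, 68/17): 16 ÷ 4 = 4 RPM

4 RPM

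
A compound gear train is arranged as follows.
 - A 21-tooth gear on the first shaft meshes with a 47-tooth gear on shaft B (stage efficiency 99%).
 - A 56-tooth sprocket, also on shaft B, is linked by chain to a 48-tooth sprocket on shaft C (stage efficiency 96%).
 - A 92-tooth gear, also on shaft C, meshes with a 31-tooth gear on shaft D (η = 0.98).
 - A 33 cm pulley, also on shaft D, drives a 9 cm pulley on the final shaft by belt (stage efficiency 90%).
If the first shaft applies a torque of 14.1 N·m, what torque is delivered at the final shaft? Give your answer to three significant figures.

2.08 N·m

Gear mesh: ratio = 47/21 = 2.2381; torque at shaft B = 14.1 × 2.2381 × 0.99 = 31.242 N·m.
Chain: ratio = 48/56 = 0.85714; torque at shaft C = 31.242 × 0.85714 × 0.96 = 25.707 N·m.
Gear mesh: ratio = 31/92 = 0.33696; torque at shaft D = 25.707 × 0.33696 × 0.98 = 8.489 N·m.
Belt: ratio = 9/33 = 0.27273; torque at the final shaft = 8.489 × 0.27273 × 0.90 = 2.0837 N·m.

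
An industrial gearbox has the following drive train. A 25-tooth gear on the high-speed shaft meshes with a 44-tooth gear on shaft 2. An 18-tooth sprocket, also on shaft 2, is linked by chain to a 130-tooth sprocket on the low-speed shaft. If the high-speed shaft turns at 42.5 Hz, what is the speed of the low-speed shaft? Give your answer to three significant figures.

Gear mesh: ratio = 44/25 = 1.76, so shaft 2 turns at 42.5 / 1.76 = 24.148 Hz.
Chain: ratio = 130/18 = 7.2222, so the low-speed shaft turns at 24.148 / 7.2222 = 3.3435 Hz.

3.34 Hz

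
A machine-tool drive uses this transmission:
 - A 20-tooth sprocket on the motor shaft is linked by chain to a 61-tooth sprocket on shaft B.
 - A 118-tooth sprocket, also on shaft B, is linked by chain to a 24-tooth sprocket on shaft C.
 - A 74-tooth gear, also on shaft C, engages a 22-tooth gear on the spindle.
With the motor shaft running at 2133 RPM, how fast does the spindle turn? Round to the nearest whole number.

the motor shaft → shaft B (chain, 61/20): 2133 ÷ 3.05 = 699.34 RPM
shaft B → shaft C (chain, 24/118): 699.34 ÷ 0.20339 = 3438.4 RPM
shaft C → the spindle (gear mesh, 22/74): 3438.4 ÷ 0.2973 = 11566 RPM

11566 RPM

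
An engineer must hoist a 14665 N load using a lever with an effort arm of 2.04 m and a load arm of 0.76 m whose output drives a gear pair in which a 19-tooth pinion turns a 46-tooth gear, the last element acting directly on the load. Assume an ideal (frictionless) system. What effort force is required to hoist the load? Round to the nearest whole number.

Lever MA = effort arm / load arm = 2.04/0.76 = 2.6842.
Gear pair MA = 46/19 = 2.4211.
Combined ideal MA = 2.6842 × 2.4211 = 6.4986.
Effort = load / MA = 14665 / 6.4986 = 2256.6 N.

2257 N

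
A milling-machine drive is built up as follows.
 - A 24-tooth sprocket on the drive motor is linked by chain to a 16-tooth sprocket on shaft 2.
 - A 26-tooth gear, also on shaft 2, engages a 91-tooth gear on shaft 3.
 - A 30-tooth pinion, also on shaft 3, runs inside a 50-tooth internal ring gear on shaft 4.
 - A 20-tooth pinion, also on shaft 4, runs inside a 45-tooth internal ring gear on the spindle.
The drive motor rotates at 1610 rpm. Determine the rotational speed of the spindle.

Chain: ratio = 16/24 = 0.66667, so shaft 2 turns at 1610 / 0.66667 = 2415 rpm.
Gear mesh: ratio = 91/26 = 3.5, so shaft 3 turns at 2415 / 3.5 = 690 rpm.
Internal gear: ratio = 50/30 = 1.6667, so shaft 4 turns at 690 / 1.6667 = 414 rpm.
Internal gear: ratio = 45/20 = 2.25, so the spindle turns at 414 / 2.25 = 184 rpm.

184 rpm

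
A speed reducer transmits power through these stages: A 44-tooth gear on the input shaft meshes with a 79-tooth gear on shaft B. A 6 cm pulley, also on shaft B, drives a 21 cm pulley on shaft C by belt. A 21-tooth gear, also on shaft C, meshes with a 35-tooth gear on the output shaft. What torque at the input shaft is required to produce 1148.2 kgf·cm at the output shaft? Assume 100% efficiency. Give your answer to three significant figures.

110 kgf·cm

Overall ratio R = 1.7955 × 3.5 × 1.6667 = 10.473.
Input torque = output torque / R = 1148.2 / 10.473 = 109.63 kgf·cm.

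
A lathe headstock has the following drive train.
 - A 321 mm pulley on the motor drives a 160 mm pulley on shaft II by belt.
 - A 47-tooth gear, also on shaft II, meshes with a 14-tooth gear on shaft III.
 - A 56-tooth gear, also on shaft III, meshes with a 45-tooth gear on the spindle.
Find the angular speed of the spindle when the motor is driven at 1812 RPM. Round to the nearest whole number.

the motor → shaft II (belt, 160/321): 1812 ÷ 0.49844 = 3635.3 RPM
shaft II → shaft III (gear mesh, 14/47): 3635.3 ÷ 0.29787 = 12204 RPM
shaft III → the spindle (gear mesh, 45/56): 12204 ÷ 0.80357 = 15188 RPM

15188 RPM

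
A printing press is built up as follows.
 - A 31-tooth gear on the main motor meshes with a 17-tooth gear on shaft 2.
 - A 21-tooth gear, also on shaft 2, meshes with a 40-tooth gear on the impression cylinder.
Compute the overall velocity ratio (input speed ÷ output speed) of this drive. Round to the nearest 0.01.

1.04

Each stage contributes driven/driver: gear mesh 17/31 = 0.54839, gear mesh 40/21 = 1.9048.
Overall: 0.54839 × 1.9048 = 1.0445.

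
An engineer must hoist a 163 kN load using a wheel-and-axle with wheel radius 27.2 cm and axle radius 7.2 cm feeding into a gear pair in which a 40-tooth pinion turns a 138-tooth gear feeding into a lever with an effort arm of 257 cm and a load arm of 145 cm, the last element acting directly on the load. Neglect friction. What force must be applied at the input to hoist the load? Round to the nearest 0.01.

Wheel-and-axle MA = R/r = 27.2/7.2 = 3.7778.
Gear pair MA = 138/40 = 3.45.
Lever MA = effort arm / load arm = 257/145 = 1.7724.
Combined ideal MA = 3.7778 × 3.45 × 1.7724 = 23.1.
Effort = load / MA = 163 / 23.1 = 7.0561 kN.

7.06 kN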